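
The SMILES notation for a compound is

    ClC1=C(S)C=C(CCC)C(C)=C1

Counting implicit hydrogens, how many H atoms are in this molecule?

Walk through each heavy atom and fill implicit hydrogens from standard valence (C 4, N 3, O 2, S 2, halogen 1):
  atom 1: Cl (halogen, monovalent) → 0 H
  atom 2: C, bond orders sum to 4 (valence 4) → 0 H
  atom 3: C, bond orders sum to 4 (valence 4) → 0 H
  atom 4: S, bond orders sum to 1 (valence 2) → 1 H
  atom 5: C, bond orders sum to 3 (valence 4) → 1 H
  atom 6: C, bond orders sum to 4 (valence 4) → 0 H
  atom 7: C, bond orders sum to 2 (valence 4) → 2 H
  atom 8: C, bond orders sum to 2 (valence 4) → 2 H
  atom 9: C, bond orders sum to 1 (valence 4) → 3 H
  atom 10: C, bond orders sum to 4 (valence 4) → 0 H
  atom 11: C, bond orders sum to 1 (valence 4) → 3 H
  atom 12: C, bond orders sum to 3 (valence 4) → 1 H
Total hydrogens: 13.

13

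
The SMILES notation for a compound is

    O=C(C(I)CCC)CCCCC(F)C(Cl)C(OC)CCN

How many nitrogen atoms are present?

Scan the SMILES for N atoms (remember two-letter symbols like Cl and Br are single atoms).
Nitrogen count: 1.

1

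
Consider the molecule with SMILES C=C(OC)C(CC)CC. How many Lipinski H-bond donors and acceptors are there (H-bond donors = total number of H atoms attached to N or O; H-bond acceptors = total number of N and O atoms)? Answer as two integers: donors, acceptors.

Donors: find every N or O and count the H atoms it carries.
  atom 3 (O): bond orders sum to 2 → 0 H
Lipinski HBD = 0.
Acceptors: N atoms = 0, O atoms = 1 → HBA = 1.

0, 1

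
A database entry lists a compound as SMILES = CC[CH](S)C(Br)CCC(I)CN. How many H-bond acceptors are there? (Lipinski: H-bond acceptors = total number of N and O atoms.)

1

N atoms: 1; O atoms: 0.
Lipinski HBA = 1 + 0 = 1.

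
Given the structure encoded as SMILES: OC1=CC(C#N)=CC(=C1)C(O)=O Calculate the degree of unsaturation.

Degree of unsaturation = (number of rings) + (number of π bonds).
Ring closures in the SMILES: 1.
π bonds: 4 double bonds (each 1 DoU), 1 triple bond (each 2 DoU) → 6 DoU from unsaturation.
Total DoU = 1 + 6 = 7.

7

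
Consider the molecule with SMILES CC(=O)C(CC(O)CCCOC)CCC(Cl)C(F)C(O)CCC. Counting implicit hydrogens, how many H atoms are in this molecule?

32

Walk through each heavy atom and fill implicit hydrogens from standard valence (C 4, N 3, O 2, S 2, halogen 1):
  atom 1: C, bond orders sum to 1 (valence 4) → 3 H
  atom 2: C, bond orders sum to 4 (valence 4) → 0 H
  atom 3: O, bond orders sum to 2 (valence 2) → 0 H
  atom 4: C, bond orders sum to 3 (valence 4) → 1 H
  atom 5: C, bond orders sum to 2 (valence 4) → 2 H
  atom 6: C, bond orders sum to 3 (valence 4) → 1 H
  atom 7: O, bond orders sum to 1 (valence 2) → 1 H
  atom 8: C, bond orders sum to 2 (valence 4) → 2 H
  atom 9: C, bond orders sum to 2 (valence 4) → 2 H
  atom 10: C, bond orders sum to 2 (valence 4) → 2 H
  atom 11: O, bond orders sum to 2 (valence 2) → 0 H
  atom 12: C, bond orders sum to 1 (valence 4) → 3 H
  atom 13: C, bond orders sum to 2 (valence 4) → 2 H
  atom 14: C, bond orders sum to 2 (valence 4) → 2 H
  atom 15: C, bond orders sum to 3 (valence 4) → 1 H
  atom 16: Cl (halogen, monovalent) → 0 H
  atom 17: C, bond orders sum to 3 (valence 4) → 1 H
  atom 18: F (halogen, monovalent) → 0 H
  atom 19: C, bond orders sum to 3 (valence 4) → 1 H
  atom 20: O, bond orders sum to 1 (valence 2) → 1 H
  atom 21: C, bond orders sum to 2 (valence 4) → 2 H
  atom 22: C, bond orders sum to 2 (valence 4) → 2 H
  atom 23: C, bond orders sum to 1 (valence 4) → 3 H
Total hydrogens: 32.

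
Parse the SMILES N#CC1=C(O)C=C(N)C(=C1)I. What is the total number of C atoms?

7

Count every carbon token in the SMILES (each C, including those in ring-closure positions and inside branches).
Carbon count: 7.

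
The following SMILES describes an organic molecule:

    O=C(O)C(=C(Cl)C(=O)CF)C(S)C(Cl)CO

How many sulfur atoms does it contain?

1

Scan the SMILES for S atoms (remember two-letter symbols like Cl and Br are single atoms).
Sulfur count: 1.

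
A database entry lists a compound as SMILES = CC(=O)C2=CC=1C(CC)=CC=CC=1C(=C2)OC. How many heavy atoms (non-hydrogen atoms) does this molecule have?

17

Every atom symbol written in the SMILES (organic subset) is one heavy atom; implicit H are not written.
Heavy atoms by element → C:15, O:2.
Total: 17.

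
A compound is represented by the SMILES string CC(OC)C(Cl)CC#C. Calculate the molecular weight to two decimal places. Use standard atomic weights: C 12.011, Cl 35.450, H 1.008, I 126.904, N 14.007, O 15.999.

146.61 g/mol

First, the molecular formula is C7H11ClO (counting implicit H from valence).
  C: 7 × 12.011 = 84.077
  Cl: 1 × 35.450 = 35.450
  H: 11 × 1.008 = 11.088
  O: 1 × 15.999 = 15.999
Sum: 7×12.011 + 1×35.450 + 11×1.008 + 1×15.999 = 146.614 → 146.61 g/mol.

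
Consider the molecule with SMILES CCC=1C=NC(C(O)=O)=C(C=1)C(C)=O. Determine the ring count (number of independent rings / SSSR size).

In SMILES, each pair of matching ring-closure digits denotes one ring-closing bond; the number of such bonds equals the number of independent rings.
Ring-closure bonds here: 1.

1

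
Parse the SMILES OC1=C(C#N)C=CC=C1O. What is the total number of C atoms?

Count every carbon token in the SMILES (each C, including those in ring-closure positions and inside branches).
Carbon count: 7.

7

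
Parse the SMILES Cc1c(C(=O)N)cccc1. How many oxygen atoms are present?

1

Scan the SMILES for O atoms (remember two-letter symbols like Cl and Br are single atoms).
Oxygen count: 1.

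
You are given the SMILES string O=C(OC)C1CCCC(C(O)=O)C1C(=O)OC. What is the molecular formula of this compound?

C11H16O6

Walk through each heavy atom and fill implicit hydrogens from standard valence (C 4, N 3, O 2, S 2, halogen 1):
  atom 1: O, bond orders sum to 2 (valence 2) → 0 H
  atom 2: C, bond orders sum to 4 (valence 4) → 0 H
  atom 3: O, bond orders sum to 2 (valence 2) → 0 H
  atom 4: C, bond orders sum to 1 (valence 4) → 3 H
  atom 5: C, bond orders sum to 3 (valence 4) → 1 H
  atom 6: C, bond orders sum to 2 (valence 4) → 2 H
  atom 7: C, bond orders sum to 2 (valence 4) → 2 H
  atom 8: C, bond orders sum to 2 (valence 4) → 2 H
  atom 9: C, bond orders sum to 3 (valence 4) → 1 H
  atom 10: C, bond orders sum to 4 (valence 4) → 0 H
  atom 11: O, bond orders sum to 1 (valence 2) → 1 H
  atom 12: O, bond orders sum to 2 (valence 2) → 0 H
  atom 13: C, bond orders sum to 3 (valence 4) → 1 H
  atom 14: C, bond orders sum to 4 (valence 4) → 0 H
  atom 15: O, bond orders sum to 2 (valence 2) → 0 H
  atom 16: O, bond orders sum to 2 (valence 2) → 0 H
  atom 17: C, bond orders sum to 1 (valence 4) → 3 H
Totals → C:11, H:16, O:6.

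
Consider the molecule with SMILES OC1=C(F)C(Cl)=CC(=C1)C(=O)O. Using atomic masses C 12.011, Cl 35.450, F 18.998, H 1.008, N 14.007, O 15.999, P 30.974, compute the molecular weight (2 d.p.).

First, the molecular formula is C7H4ClFO3 (counting implicit H from valence).
  C: 7 × 12.011 = 84.077
  Cl: 1 × 35.450 = 35.450
  F: 1 × 18.998 = 18.998
  H: 4 × 1.008 = 4.032
  O: 3 × 15.999 = 47.997
Sum: 7×12.011 + 1×35.450 + 1×18.998 + 4×1.008 + 3×15.999 = 190.554 → 190.55 g/mol.

190.55 g/mol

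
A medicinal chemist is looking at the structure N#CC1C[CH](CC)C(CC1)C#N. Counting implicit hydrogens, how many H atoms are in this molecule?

14

Walk through each heavy atom and fill implicit hydrogens from standard valence (C 4, N 3, O 2, S 2, halogen 1):
  atom 1: N, bond orders sum to 3 (valence 3) → 0 H
  atom 2: C, bond orders sum to 4 (valence 4) → 0 H
  atom 3: C, bond orders sum to 3 (valence 4) → 1 H
  atom 4: C, bond orders sum to 2 (valence 4) → 2 H
  atom 5: C with explicit H count 1
  atom 6: C, bond orders sum to 2 (valence 4) → 2 H
  atom 7: C, bond orders sum to 1 (valence 4) → 3 H
  atom 8: C, bond orders sum to 3 (valence 4) → 1 H
  atom 9: C, bond orders sum to 2 (valence 4) → 2 H
  atom 10: C, bond orders sum to 2 (valence 4) → 2 H
  atom 11: C, bond orders sum to 4 (valence 4) → 0 H
  atom 12: N, bond orders sum to 3 (valence 3) → 0 H
Total hydrogens: 14.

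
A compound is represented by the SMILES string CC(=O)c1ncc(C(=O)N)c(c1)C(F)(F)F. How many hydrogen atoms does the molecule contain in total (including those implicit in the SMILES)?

Walk through each heavy atom and fill implicit hydrogens from standard valence (C 4, N 3, O 2, S 2, halogen 1); for lowercase aromatic atoms, an aromatic c carries 1 H when it has two neighbours and 0 H with three, and aromatic n carries 0 H:
  atom 1: C, bond orders sum to 1 (valence 4) → 3 H
  atom 2: C, bond orders sum to 4 (valence 4) → 0 H
  atom 3: O, bond orders sum to 2 (valence 2) → 0 H
  atom 4: aromatic c, 3 neighbours → 0 H
  atom 5: aromatic n, 2 neighbours → 0 H
  atom 6: aromatic c, 2 neighbours → 1 H
  atom 7: aromatic c, 3 neighbours → 0 H
  atom 8: C, bond orders sum to 4 (valence 4) → 0 H
  atom 9: O, bond orders sum to 2 (valence 2) → 0 H
  atom 10: N, bond orders sum to 1 (valence 3) → 2 H
  atom 11: aromatic c, 3 neighbours → 0 H
  atom 12: aromatic c, 2 neighbours → 1 H
  atom 13: C, bond orders sum to 4 (valence 4) → 0 H
  atom 14: F (halogen, monovalent) → 0 H
  atom 15: F (halogen, monovalent) → 0 H
  atom 16: F (halogen, monovalent) → 0 H
Total hydrogens: 7.

7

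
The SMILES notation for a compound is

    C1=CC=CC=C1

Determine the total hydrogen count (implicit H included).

Walk through each heavy atom and fill implicit hydrogens from standard valence (C 4, N 3, O 2, S 2, halogen 1):
  atom 1: C, bond orders sum to 3 (valence 4) → 1 H
  atom 2: C, bond orders sum to 3 (valence 4) → 1 H
  atom 3: C, bond orders sum to 3 (valence 4) → 1 H
  atom 4: C, bond orders sum to 3 (valence 4) → 1 H
  atom 5: C, bond orders sum to 3 (valence 4) → 1 H
  atom 6: C, bond orders sum to 3 (valence 4) → 1 H
Total hydrogens: 6.

6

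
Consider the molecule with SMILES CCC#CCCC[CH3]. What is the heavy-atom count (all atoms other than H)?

Every atom symbol written in the SMILES (organic subset) is one heavy atom; implicit H are not written.
Heavy atoms by element → C:8.
Total: 8.

8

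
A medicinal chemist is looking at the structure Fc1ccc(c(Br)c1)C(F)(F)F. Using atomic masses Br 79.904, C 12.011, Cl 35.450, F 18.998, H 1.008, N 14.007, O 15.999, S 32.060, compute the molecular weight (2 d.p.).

243.00 g/mol

First, the molecular formula is C7H3BrF4 (counting implicit H from valence).
  Br: 1 × 79.904 = 79.904
  C: 7 × 12.011 = 84.077
  F: 4 × 18.998 = 75.992
  H: 3 × 1.008 = 3.024
Sum: 1×79.904 + 7×12.011 + 4×18.998 + 3×1.008 = 242.997 → 243.00 g/mol.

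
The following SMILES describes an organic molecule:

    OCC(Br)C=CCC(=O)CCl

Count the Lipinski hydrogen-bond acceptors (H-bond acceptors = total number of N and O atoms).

N atoms: 0; O atoms: 2.
Lipinski HBA = 0 + 2 = 2.

2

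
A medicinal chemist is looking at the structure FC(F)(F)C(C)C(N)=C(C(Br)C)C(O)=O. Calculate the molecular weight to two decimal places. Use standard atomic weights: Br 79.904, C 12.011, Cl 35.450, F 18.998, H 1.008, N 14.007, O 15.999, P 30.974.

290.08 g/mol

First, the molecular formula is C8H11BrF3NO2 (counting implicit H from valence).
  Br: 1 × 79.904 = 79.904
  C: 8 × 12.011 = 96.088
  F: 3 × 18.998 = 56.994
  H: 11 × 1.008 = 11.088
  N: 1 × 14.007 = 14.007
  O: 2 × 15.999 = 31.998
Sum: 1×79.904 + 8×12.011 + 3×18.998 + 11×1.008 + 1×14.007 + 2×15.999 = 290.079 → 290.08 g/mol.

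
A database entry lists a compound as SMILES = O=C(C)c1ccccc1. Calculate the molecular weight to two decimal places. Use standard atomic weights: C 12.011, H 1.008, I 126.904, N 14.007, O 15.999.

120.15 g/mol

First, the molecular formula is C8H8O (counting implicit H from valence).
  C: 8 × 12.011 = 96.088
  H: 8 × 1.008 = 8.064
  O: 1 × 15.999 = 15.999
Sum: 8×12.011 + 8×1.008 + 1×15.999 = 120.151 → 120.15 g/mol.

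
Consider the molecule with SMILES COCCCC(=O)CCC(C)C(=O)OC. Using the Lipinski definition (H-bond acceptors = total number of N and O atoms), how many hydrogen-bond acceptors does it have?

N atoms: 0; O atoms: 4.
Lipinski HBA = 0 + 4 = 4.

4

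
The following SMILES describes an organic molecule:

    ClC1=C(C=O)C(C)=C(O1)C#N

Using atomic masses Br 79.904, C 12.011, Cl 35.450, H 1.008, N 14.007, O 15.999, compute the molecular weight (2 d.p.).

169.56 g/mol

First, the molecular formula is C7H4ClNO2 (counting implicit H from valence).
  C: 7 × 12.011 = 84.077
  Cl: 1 × 35.450 = 35.450
  H: 4 × 1.008 = 4.032
  N: 1 × 14.007 = 14.007
  O: 2 × 15.999 = 31.998
Sum: 7×12.011 + 1×35.450 + 4×1.008 + 1×14.007 + 2×15.999 = 169.564 → 169.56 g/mol.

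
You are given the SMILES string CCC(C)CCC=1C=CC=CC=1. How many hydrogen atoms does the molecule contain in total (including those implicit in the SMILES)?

Walk through each heavy atom and fill implicit hydrogens from standard valence (C 4, N 3, O 2, S 2, halogen 1):
  atom 1: C, bond orders sum to 1 (valence 4) → 3 H
  atom 2: C, bond orders sum to 2 (valence 4) → 2 H
  atom 3: C, bond orders sum to 3 (valence 4) → 1 H
  atom 4: C, bond orders sum to 1 (valence 4) → 3 H
  atom 5: C, bond orders sum to 2 (valence 4) → 2 H
  atom 6: C, bond orders sum to 2 (valence 4) → 2 H
  atom 7: C, bond orders sum to 4 (valence 4) → 0 H
  atom 8: C, bond orders sum to 3 (valence 4) → 1 H
  atom 9: C, bond orders sum to 3 (valence 4) → 1 H
  atom 10: C, bond orders sum to 3 (valence 4) → 1 H
  atom 11: C, bond orders sum to 3 (valence 4) → 1 H
  atom 12: C, bond orders sum to 3 (valence 4) → 1 H
Total hydrogens: 18.

18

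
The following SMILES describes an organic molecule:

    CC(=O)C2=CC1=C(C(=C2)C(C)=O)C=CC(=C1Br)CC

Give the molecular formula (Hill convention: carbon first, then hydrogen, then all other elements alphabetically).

Walk through each heavy atom and fill implicit hydrogens from standard valence (C 4, N 3, O 2, S 2, halogen 1):
  atom 1: C, bond orders sum to 1 (valence 4) → 3 H
  atom 2: C, bond orders sum to 4 (valence 4) → 0 H
  atom 3: O, bond orders sum to 2 (valence 2) → 0 H
  atom 4: C, bond orders sum to 4 (valence 4) → 0 H
  atom 5: C, bond orders sum to 3 (valence 4) → 1 H
  atom 6: C, bond orders sum to 4 (valence 4) → 0 H
  atom 7: C, bond orders sum to 4 (valence 4) → 0 H
  atom 8: C, bond orders sum to 4 (valence 4) → 0 H
  atom 9: C, bond orders sum to 3 (valence 4) → 1 H
  atom 10: C, bond orders sum to 4 (valence 4) → 0 H
  atom 11: C, bond orders sum to 1 (valence 4) → 3 H
  atom 12: O, bond orders sum to 2 (valence 2) → 0 H
  atom 13: C, bond orders sum to 3 (valence 4) → 1 H
  atom 14: C, bond orders sum to 3 (valence 4) → 1 H
  atom 15: C, bond orders sum to 4 (valence 4) → 0 H
  atom 16: C, bond orders sum to 4 (valence 4) → 0 H
  atom 17: Br (halogen, monovalent) → 0 H
  atom 18: C, bond orders sum to 2 (valence 4) → 2 H
  atom 19: C, bond orders sum to 1 (valence 4) → 3 H
Totals → C:16, H:15, Br:1, O:2.

C16H15BrO2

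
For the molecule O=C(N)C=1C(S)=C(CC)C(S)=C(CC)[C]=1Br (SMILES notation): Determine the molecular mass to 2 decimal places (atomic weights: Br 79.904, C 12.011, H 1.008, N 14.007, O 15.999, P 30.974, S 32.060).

First, the molecular formula is C11H14BrNOS2 (counting implicit H from valence).
  Br: 1 × 79.904 = 79.904
  C: 11 × 12.011 = 132.121
  H: 14 × 1.008 = 14.112
  N: 1 × 14.007 = 14.007
  O: 1 × 15.999 = 15.999
  S: 2 × 32.060 = 64.120
Sum: 1×79.904 + 11×12.011 + 14×1.008 + 1×14.007 + 1×15.999 + 2×32.060 = 320.263 → 320.26 g/mol.

320.26 g/mol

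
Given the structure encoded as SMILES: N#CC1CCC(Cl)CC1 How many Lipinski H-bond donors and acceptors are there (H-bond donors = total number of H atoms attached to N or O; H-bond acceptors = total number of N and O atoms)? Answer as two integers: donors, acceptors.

Donors: find every N or O and count the H atoms it carries.
  atom 1 (N): bond orders sum to 3 → 0 H
Lipinski HBD = 0.
Acceptors: N atoms = 1, O atoms = 0 → HBA = 1.

0, 1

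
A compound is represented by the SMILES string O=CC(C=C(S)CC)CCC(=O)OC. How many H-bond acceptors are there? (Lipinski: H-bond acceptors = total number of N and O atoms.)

N atoms: 0; O atoms: 3.
Lipinski HBA = 0 + 3 = 3.

3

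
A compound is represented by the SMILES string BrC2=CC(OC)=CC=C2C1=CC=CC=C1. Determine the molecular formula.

Walk through each heavy atom and fill implicit hydrogens from standard valence (C 4, N 3, O 2, S 2, halogen 1):
  atom 1: Br (halogen, monovalent) → 0 H
  atom 2: C, bond orders sum to 4 (valence 4) → 0 H
  atom 3: C, bond orders sum to 3 (valence 4) → 1 H
  atom 4: C, bond orders sum to 4 (valence 4) → 0 H
  atom 5: O, bond orders sum to 2 (valence 2) → 0 H
  atom 6: C, bond orders sum to 1 (valence 4) → 3 H
  atom 7: C, bond orders sum to 3 (valence 4) → 1 H
  atom 8: C, bond orders sum to 3 (valence 4) → 1 H
  atom 9: C, bond orders sum to 4 (valence 4) → 0 H
  atom 10: C, bond orders sum to 4 (valence 4) → 0 H
  atom 11: C, bond orders sum to 3 (valence 4) → 1 H
  atom 12: C, bond orders sum to 3 (valence 4) → 1 H
  atom 13: C, bond orders sum to 3 (valence 4) → 1 H
  atom 14: C, bond orders sum to 3 (valence 4) → 1 H
  atom 15: C, bond orders sum to 3 (valence 4) → 1 H
Totals → C:13, H:11, Br:1, O:1.
In Hill order: C13H11BrO.

C13H11BrO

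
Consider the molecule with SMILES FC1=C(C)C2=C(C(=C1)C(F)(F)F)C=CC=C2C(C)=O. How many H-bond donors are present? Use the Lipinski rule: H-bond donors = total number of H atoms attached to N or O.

0

Donors: find every N or O and count the H atoms it carries.
  atom 19 (O): bond orders sum to 2 → 0 H
Lipinski HBD = 0.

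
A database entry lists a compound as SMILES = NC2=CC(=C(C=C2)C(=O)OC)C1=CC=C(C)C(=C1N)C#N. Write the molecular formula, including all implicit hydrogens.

Walk through each heavy atom and fill implicit hydrogens from standard valence (C 4, N 3, O 2, S 2, halogen 1):
  atom 1: N, bond orders sum to 1 (valence 3) → 2 H
  atom 2: C, bond orders sum to 4 (valence 4) → 0 H
  atom 3: C, bond orders sum to 3 (valence 4) → 1 H
  atom 4: C, bond orders sum to 4 (valence 4) → 0 H
  atom 5: C, bond orders sum to 4 (valence 4) → 0 H
  atom 6: C, bond orders sum to 3 (valence 4) → 1 H
  atom 7: C, bond orders sum to 3 (valence 4) → 1 H
  atom 8: C, bond orders sum to 4 (valence 4) → 0 H
  atom 9: O, bond orders sum to 2 (valence 2) → 0 H
  atom 10: O, bond orders sum to 2 (valence 2) → 0 H
  atom 11: C, bond orders sum to 1 (valence 4) → 3 H
  atom 12: C, bond orders sum to 4 (valence 4) → 0 H
  atom 13: C, bond orders sum to 3 (valence 4) → 1 H
  atom 14: C, bond orders sum to 3 (valence 4) → 1 H
  atom 15: C, bond orders sum to 4 (valence 4) → 0 H
  atom 16: C, bond orders sum to 1 (valence 4) → 3 H
  atom 17: C, bond orders sum to 4 (valence 4) → 0 H
  atom 18: C, bond orders sum to 4 (valence 4) → 0 H
  atom 19: N, bond orders sum to 1 (valence 3) → 2 H
  atom 20: C, bond orders sum to 4 (valence 4) → 0 H
  atom 21: N, bond orders sum to 3 (valence 3) → 0 H
Totals → C:16, H:15, N:3, O:2.
In Hill order: C16H15N3O2.

C16H15N3O2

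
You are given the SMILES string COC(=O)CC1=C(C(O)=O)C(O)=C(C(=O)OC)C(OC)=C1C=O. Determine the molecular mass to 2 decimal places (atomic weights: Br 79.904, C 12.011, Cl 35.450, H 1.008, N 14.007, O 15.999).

326.26 g/mol

First, the molecular formula is C14H14O9 (counting implicit H from valence).
  C: 14 × 12.011 = 168.154
  H: 14 × 1.008 = 14.112
  O: 9 × 15.999 = 143.991
Sum: 14×12.011 + 14×1.008 + 9×15.999 = 326.257 → 326.26 g/mol.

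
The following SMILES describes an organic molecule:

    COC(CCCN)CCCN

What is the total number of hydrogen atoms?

20

Walk through each heavy atom and fill implicit hydrogens from standard valence (C 4, N 3, O 2, S 2, halogen 1):
  atom 1: C, bond orders sum to 1 (valence 4) → 3 H
  atom 2: O, bond orders sum to 2 (valence 2) → 0 H
  atom 3: C, bond orders sum to 3 (valence 4) → 1 H
  atom 4: C, bond orders sum to 2 (valence 4) → 2 H
  atom 5: C, bond orders sum to 2 (valence 4) → 2 H
  atom 6: C, bond orders sum to 2 (valence 4) → 2 H
  atom 7: N, bond orders sum to 1 (valence 3) → 2 H
  atom 8: C, bond orders sum to 2 (valence 4) → 2 H
  atom 9: C, bond orders sum to 2 (valence 4) → 2 H
  atom 10: C, bond orders sum to 2 (valence 4) → 2 H
  atom 11: N, bond orders sum to 1 (valence 3) → 2 H
Total hydrogens: 20.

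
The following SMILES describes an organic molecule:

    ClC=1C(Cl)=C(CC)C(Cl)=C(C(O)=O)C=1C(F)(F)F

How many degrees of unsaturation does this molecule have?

Degree of unsaturation = (number of rings) + (number of π bonds).
Ring closures in the SMILES: 1.
π bonds: 4 double bonds (each 1 DoU) → 4 DoU from unsaturation.
Total DoU = 1 + 4 = 5.

5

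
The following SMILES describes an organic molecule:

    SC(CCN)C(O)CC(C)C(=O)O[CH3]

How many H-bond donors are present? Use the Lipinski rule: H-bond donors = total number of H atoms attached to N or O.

Donors: find every N or O and count the H atoms it carries.
  atom 5 (N): bond orders sum to 1 → 2 H
  atom 7 (O): bond orders sum to 1 → 1 H
  atom 12 (O): bond orders sum to 2 → 0 H
  atom 13 (O): bond orders sum to 2 → 0 H
Lipinski HBD = 3.

3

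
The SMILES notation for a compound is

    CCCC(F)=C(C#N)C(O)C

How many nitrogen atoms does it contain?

Scan the SMILES for N atoms (remember two-letter symbols like Cl and Br are single atoms).
Nitrogen count: 1.

1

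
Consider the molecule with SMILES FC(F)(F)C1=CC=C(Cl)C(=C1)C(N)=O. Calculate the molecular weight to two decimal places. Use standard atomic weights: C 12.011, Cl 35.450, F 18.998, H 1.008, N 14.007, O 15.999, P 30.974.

First, the molecular formula is C8H5ClF3NO (counting implicit H from valence).
  C: 8 × 12.011 = 96.088
  Cl: 1 × 35.450 = 35.450
  F: 3 × 18.998 = 56.994
  H: 5 × 1.008 = 5.040
  N: 1 × 14.007 = 14.007
  O: 1 × 15.999 = 15.999
Sum: 8×12.011 + 1×35.450 + 3×18.998 + 5×1.008 + 1×14.007 + 1×15.999 = 223.578 → 223.58 g/mol.

223.58 g/mol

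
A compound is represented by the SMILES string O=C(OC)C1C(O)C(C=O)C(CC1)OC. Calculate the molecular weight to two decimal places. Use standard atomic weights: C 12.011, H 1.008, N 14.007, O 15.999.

First, the molecular formula is C10H16O5 (counting implicit H from valence).
  C: 10 × 12.011 = 120.110
  H: 16 × 1.008 = 16.128
  O: 5 × 15.999 = 79.995
Sum: 10×12.011 + 16×1.008 + 5×15.999 = 216.233 → 216.23 g/mol.

216.23 g/mol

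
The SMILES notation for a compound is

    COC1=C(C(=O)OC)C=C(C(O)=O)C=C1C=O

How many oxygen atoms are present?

6

Scan the SMILES for O atoms (remember two-letter symbols like Cl and Br are single atoms).
Oxygen count: 6.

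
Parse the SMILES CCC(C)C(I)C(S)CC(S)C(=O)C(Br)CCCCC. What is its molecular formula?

Walk through each heavy atom and fill implicit hydrogens from standard valence (C 4, N 3, O 2, S 2, halogen 1):
  atom 1: C, bond orders sum to 1 (valence 4) → 3 H
  atom 2: C, bond orders sum to 2 (valence 4) → 2 H
  atom 3: C, bond orders sum to 3 (valence 4) → 1 H
  atom 4: C, bond orders sum to 1 (valence 4) → 3 H
  atom 5: C, bond orders sum to 3 (valence 4) → 1 H
  atom 6: I (halogen, monovalent) → 0 H
  atom 7: C, bond orders sum to 3 (valence 4) → 1 H
  atom 8: S, bond orders sum to 1 (valence 2) → 1 H
  atom 9: C, bond orders sum to 2 (valence 4) → 2 H
  atom 10: C, bond orders sum to 3 (valence 4) → 1 H
  atom 11: S, bond orders sum to 1 (valence 2) → 1 H
  atom 12: C, bond orders sum to 4 (valence 4) → 0 H
  atom 13: O, bond orders sum to 2 (valence 2) → 0 H
  atom 14: C, bond orders sum to 3 (valence 4) → 1 H
  atom 15: Br (halogen, monovalent) → 0 H
  atom 16: C, bond orders sum to 2 (valence 4) → 2 H
  atom 17: C, bond orders sum to 2 (valence 4) → 2 H
  atom 18: C, bond orders sum to 2 (valence 4) → 2 H
  atom 19: C, bond orders sum to 2 (valence 4) → 2 H
  atom 20: C, bond orders sum to 1 (valence 4) → 3 H
Totals → C:15, H:28, Br:1, I:1, O:1, S:2.
In Hill order: C15H28BrIOS2.

C15H28BrIOS2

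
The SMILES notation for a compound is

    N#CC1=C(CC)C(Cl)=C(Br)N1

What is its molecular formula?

Walk through each heavy atom and fill implicit hydrogens from standard valence (C 4, N 3, O 2, S 2, halogen 1):
  atom 1: N, bond orders sum to 3 (valence 3) → 0 H
  atom 2: C, bond orders sum to 4 (valence 4) → 0 H
  atom 3: C, bond orders sum to 4 (valence 4) → 0 H
  atom 4: C, bond orders sum to 4 (valence 4) → 0 H
  atom 5: C, bond orders sum to 2 (valence 4) → 2 H
  atom 6: C, bond orders sum to 1 (valence 4) → 3 H
  atom 7: C, bond orders sum to 4 (valence 4) → 0 H
  atom 8: Cl (halogen, monovalent) → 0 H
  atom 9: C, bond orders sum to 4 (valence 4) → 0 H
  atom 10: Br (halogen, monovalent) → 0 H
  atom 11: N, bond orders sum to 2 (valence 3) → 1 H
Totals → C:7, H:6, Br:1, Cl:1, N:2.

C7H6BrClN2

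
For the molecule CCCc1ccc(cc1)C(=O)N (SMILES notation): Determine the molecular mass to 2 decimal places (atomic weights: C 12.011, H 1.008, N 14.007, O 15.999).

163.22 g/mol

First, the molecular formula is C10H13NO (counting implicit H from valence).
  C: 10 × 12.011 = 120.110
  H: 13 × 1.008 = 13.104
  N: 1 × 14.007 = 14.007
  O: 1 × 15.999 = 15.999
Sum: 10×12.011 + 13×1.008 + 1×14.007 + 1×15.999 = 163.220 → 163.22 g/mol.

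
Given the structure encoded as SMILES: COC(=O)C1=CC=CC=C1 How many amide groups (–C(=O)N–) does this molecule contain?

Scan the SMILES for the amide motif — none present.
Groups that are present: 1 ester.

0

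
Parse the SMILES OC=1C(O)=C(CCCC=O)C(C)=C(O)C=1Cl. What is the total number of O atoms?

Scan the SMILES for O atoms (remember two-letter symbols like Cl and Br are single atoms).
Oxygen count: 4.

4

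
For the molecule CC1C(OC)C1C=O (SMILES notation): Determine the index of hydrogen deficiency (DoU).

2

Degree of unsaturation = (number of rings) + (number of π bonds).
Ring closures in the SMILES: 1.
π bonds: 1 double bond (each 1 DoU) → 1 DoU from unsaturation.
Total DoU = 1 + 1 = 2.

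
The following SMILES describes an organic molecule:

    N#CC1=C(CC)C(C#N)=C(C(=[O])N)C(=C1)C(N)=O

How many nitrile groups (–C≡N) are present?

2

The nitrile motif appears at heavy-atom positions 2, 8 in the SMILES.
Other groups present: 2 amide.
Nitrile count: 2.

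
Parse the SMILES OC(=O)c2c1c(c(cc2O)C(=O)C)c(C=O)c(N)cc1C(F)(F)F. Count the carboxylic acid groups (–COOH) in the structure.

The carboxylic acid motif appears at heavy-atom position 2 in the SMILES.
Other groups present: 1 aldehyde, 1 hydroxyl, 1 ketone, 1 primary amine.
Carboxylic acid count: 1.

1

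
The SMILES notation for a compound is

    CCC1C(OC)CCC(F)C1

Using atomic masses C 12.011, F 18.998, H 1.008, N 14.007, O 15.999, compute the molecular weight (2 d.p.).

160.23 g/mol

First, the molecular formula is C9H17FO (counting implicit H from valence).
  C: 9 × 12.011 = 108.099
  F: 1 × 18.998 = 18.998
  H: 17 × 1.008 = 17.136
  O: 1 × 15.999 = 15.999
Sum: 9×12.011 + 1×18.998 + 17×1.008 + 1×15.999 = 160.232 → 160.23 g/mol.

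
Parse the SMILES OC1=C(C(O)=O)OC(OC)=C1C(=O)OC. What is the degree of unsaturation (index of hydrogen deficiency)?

Degree of unsaturation = (number of rings) + (number of π bonds).
Ring closures in the SMILES: 1.
π bonds: 4 double bonds (each 1 DoU) → 4 DoU from unsaturation.
Total DoU = 1 + 4 = 5.

5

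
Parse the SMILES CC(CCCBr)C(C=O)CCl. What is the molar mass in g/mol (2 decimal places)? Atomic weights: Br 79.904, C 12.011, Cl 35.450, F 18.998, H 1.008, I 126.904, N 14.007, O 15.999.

241.55 g/mol

First, the molecular formula is C8H14BrClO (counting implicit H from valence).
  Br: 1 × 79.904 = 79.904
  C: 8 × 12.011 = 96.088
  Cl: 1 × 35.450 = 35.450
  H: 14 × 1.008 = 14.112
  O: 1 × 15.999 = 15.999
Sum: 1×79.904 + 8×12.011 + 1×35.450 + 14×1.008 + 1×15.999 = 241.553 → 241.55 g/mol.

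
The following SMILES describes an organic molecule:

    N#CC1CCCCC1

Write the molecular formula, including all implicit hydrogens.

C7H11N

Walk through each heavy atom and fill implicit hydrogens from standard valence (C 4, N 3, O 2, S 2, halogen 1):
  atom 1: N, bond orders sum to 3 (valence 3) → 0 H
  atom 2: C, bond orders sum to 4 (valence 4) → 0 H
  atom 3: C, bond orders sum to 3 (valence 4) → 1 H
  atom 4: C, bond orders sum to 2 (valence 4) → 2 H
  atom 5: C, bond orders sum to 2 (valence 4) → 2 H
  atom 6: C, bond orders sum to 2 (valence 4) → 2 H
  atom 7: C, bond orders sum to 2 (valence 4) → 2 H
  atom 8: C, bond orders sum to 2 (valence 4) → 2 H
Totals → C:7, H:11, N:1.
In Hill order: C7H11N.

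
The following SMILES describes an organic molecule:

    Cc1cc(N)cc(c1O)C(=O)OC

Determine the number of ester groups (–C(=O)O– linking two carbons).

The ester motif appears at heavy-atom position 10 in the SMILES.
Other groups present: 1 hydroxyl, 1 primary amine.
Ester count: 1.

1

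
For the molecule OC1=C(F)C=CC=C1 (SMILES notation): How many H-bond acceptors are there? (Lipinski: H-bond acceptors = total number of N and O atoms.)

N atoms: 0; O atoms: 1.
Lipinski HBA = 0 + 1 = 1.

1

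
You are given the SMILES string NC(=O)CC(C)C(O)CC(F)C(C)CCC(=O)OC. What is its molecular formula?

C13H24FNO4

Walk through each heavy atom and fill implicit hydrogens from standard valence (C 4, N 3, O 2, S 2, halogen 1):
  atom 1: N, bond orders sum to 1 (valence 3) → 2 H
  atom 2: C, bond orders sum to 4 (valence 4) → 0 H
  atom 3: O, bond orders sum to 2 (valence 2) → 0 H
  atom 4: C, bond orders sum to 2 (valence 4) → 2 H
  atom 5: C, bond orders sum to 3 (valence 4) → 1 H
  atom 6: C, bond orders sum to 1 (valence 4) → 3 H
  atom 7: C, bond orders sum to 3 (valence 4) → 1 H
  atom 8: O, bond orders sum to 1 (valence 2) → 1 H
  atom 9: C, bond orders sum to 2 (valence 4) → 2 H
  atom 10: C, bond orders sum to 3 (valence 4) → 1 H
  atom 11: F (halogen, monovalent) → 0 H
  atom 12: C, bond orders sum to 3 (valence 4) → 1 H
  atom 13: C, bond orders sum to 1 (valence 4) → 3 H
  atom 14: C, bond orders sum to 2 (valence 4) → 2 H
  atom 15: C, bond orders sum to 2 (valence 4) → 2 H
  atom 16: C, bond orders sum to 4 (valence 4) → 0 H
  atom 17: O, bond orders sum to 2 (valence 2) → 0 H
  atom 18: O, bond orders sum to 2 (valence 2) → 0 H
  atom 19: C, bond orders sum to 1 (valence 4) → 3 H
Totals → C:13, H:24, F:1, N:1, O:4.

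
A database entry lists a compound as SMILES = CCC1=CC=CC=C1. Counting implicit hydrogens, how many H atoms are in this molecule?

10

Walk through each heavy atom and fill implicit hydrogens from standard valence (C 4, N 3, O 2, S 2, halogen 1):
  atom 1: C, bond orders sum to 1 (valence 4) → 3 H
  atom 2: C, bond orders sum to 2 (valence 4) → 2 H
  atom 3: C, bond orders sum to 4 (valence 4) → 0 H
  atom 4: C, bond orders sum to 3 (valence 4) → 1 H
  atom 5: C, bond orders sum to 3 (valence 4) → 1 H
  atom 6: C, bond orders sum to 3 (valence 4) → 1 H
  atom 7: C, bond orders sum to 3 (valence 4) → 1 H
  atom 8: C, bond orders sum to 3 (valence 4) → 1 H
Total hydrogens: 10.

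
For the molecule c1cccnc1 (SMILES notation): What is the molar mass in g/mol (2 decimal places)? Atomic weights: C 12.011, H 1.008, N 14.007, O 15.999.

79.10 g/mol

First, the molecular formula is C5H5N (counting implicit H from valence).
  C: 5 × 12.011 = 60.055
  H: 5 × 1.008 = 5.040
  N: 1 × 14.007 = 14.007
Sum: 5×12.011 + 5×1.008 + 1×14.007 = 79.102 → 79.10 g/mol.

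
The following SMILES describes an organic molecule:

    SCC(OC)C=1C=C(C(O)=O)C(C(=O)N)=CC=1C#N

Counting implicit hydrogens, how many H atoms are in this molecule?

12

Walk through each heavy atom and fill implicit hydrogens from standard valence (C 4, N 3, O 2, S 2, halogen 1):
  atom 1: S, bond orders sum to 1 (valence 2) → 1 H
  atom 2: C, bond orders sum to 2 (valence 4) → 2 H
  atom 3: C, bond orders sum to 3 (valence 4) → 1 H
  atom 4: O, bond orders sum to 2 (valence 2) → 0 H
  atom 5: C, bond orders sum to 1 (valence 4) → 3 H
  atom 6: C, bond orders sum to 4 (valence 4) → 0 H
  atom 7: C, bond orders sum to 3 (valence 4) → 1 H
  atom 8: C, bond orders sum to 4 (valence 4) → 0 H
  atom 9: C, bond orders sum to 4 (valence 4) → 0 H
  atom 10: O, bond orders sum to 1 (valence 2) → 1 H
  atom 11: O, bond orders sum to 2 (valence 2) → 0 H
  atom 12: C, bond orders sum to 4 (valence 4) → 0 H
  atom 13: C, bond orders sum to 4 (valence 4) → 0 H
  atom 14: O, bond orders sum to 2 (valence 2) → 0 H
  atom 15: N, bond orders sum to 1 (valence 3) → 2 H
  atom 16: C, bond orders sum to 3 (valence 4) → 1 H
  atom 17: C, bond orders sum to 4 (valence 4) → 0 H
  atom 18: C, bond orders sum to 4 (valence 4) → 0 H
  atom 19: N, bond orders sum to 3 (valence 3) → 0 H
Total hydrogens: 12.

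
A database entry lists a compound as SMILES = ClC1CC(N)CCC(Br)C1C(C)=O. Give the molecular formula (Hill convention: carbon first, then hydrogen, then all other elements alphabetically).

C9H15BrClNO

Walk through each heavy atom and fill implicit hydrogens from standard valence (C 4, N 3, O 2, S 2, halogen 1):
  atom 1: Cl (halogen, monovalent) → 0 H
  atom 2: C, bond orders sum to 3 (valence 4) → 1 H
  atom 3: C, bond orders sum to 2 (valence 4) → 2 H
  atom 4: C, bond orders sum to 3 (valence 4) → 1 H
  atom 5: N, bond orders sum to 1 (valence 3) → 2 H
  atom 6: C, bond orders sum to 2 (valence 4) → 2 H
  atom 7: C, bond orders sum to 2 (valence 4) → 2 H
  atom 8: C, bond orders sum to 3 (valence 4) → 1 H
  atom 9: Br (halogen, monovalent) → 0 H
  atom 10: C, bond orders sum to 3 (valence 4) → 1 H
  atom 11: C, bond orders sum to 4 (valence 4) → 0 H
  atom 12: C, bond orders sum to 1 (valence 4) → 3 H
  atom 13: O, bond orders sum to 2 (valence 2) → 0 H
Totals → C:9, H:15, Br:1, Cl:1, N:1, O:1.
In Hill order: C9H15BrClNO.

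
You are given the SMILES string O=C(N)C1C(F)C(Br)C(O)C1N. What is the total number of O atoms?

Scan the SMILES for O atoms (remember two-letter symbols like Cl and Br are single atoms).
Oxygen count: 2.

2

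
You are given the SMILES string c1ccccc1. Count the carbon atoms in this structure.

Count every carbon token in the SMILES (each C, including those in ring-closure positions and inside branches).
Carbon count: 6.

6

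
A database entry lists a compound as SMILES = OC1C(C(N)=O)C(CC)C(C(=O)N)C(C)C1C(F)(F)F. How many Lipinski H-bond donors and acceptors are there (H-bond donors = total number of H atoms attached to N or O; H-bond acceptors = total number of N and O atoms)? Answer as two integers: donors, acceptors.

5, 5

Donors: find every N or O and count the H atoms it carries.
  atom 1 (O): bond orders sum to 1 → 1 H
  atom 5 (N): bond orders sum to 1 → 2 H
  atom 6 (O): bond orders sum to 2 → 0 H
  atom 12 (O): bond orders sum to 2 → 0 H
  atom 13 (N): bond orders sum to 1 → 2 H
Lipinski HBD = 5.
Acceptors: N atoms = 2, O atoms = 3 → HBA = 5.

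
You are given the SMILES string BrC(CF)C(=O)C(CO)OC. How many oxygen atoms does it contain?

Scan the SMILES for O atoms (remember two-letter symbols like Cl and Br are single atoms).
Oxygen count: 3.

3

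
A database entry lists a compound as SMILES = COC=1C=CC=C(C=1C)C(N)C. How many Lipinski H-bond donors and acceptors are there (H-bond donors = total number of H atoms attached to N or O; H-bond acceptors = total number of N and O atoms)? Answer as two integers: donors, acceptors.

Donors: find every N or O and count the H atoms it carries.
  atom 2 (O): bond orders sum to 2 → 0 H
  atom 11 (N): bond orders sum to 1 → 2 H
Lipinski HBD = 2.
Acceptors: N atoms = 1, O atoms = 1 → HBA = 2.

2, 2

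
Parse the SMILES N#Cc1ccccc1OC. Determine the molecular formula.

C8H7NO

Walk through each heavy atom and fill implicit hydrogens from standard valence (C 4, N 3, O 2, S 2, halogen 1); for lowercase aromatic atoms, an aromatic c carries 1 H when it has two neighbours and 0 H with three, and aromatic n carries 0 H:
  atom 1: N, bond orders sum to 3 (valence 3) → 0 H
  atom 2: C, bond orders sum to 4 (valence 4) → 0 H
  atom 3: aromatic c, 3 neighbours → 0 H
  atom 4: aromatic c, 2 neighbours → 1 H
  atom 5: aromatic c, 2 neighbours → 1 H
  atom 6: aromatic c, 2 neighbours → 1 H
  atom 7: aromatic c, 2 neighbours → 1 H
  atom 8: aromatic c, 3 neighbours → 0 H
  atom 9: O, bond orders sum to 2 (valence 2) → 0 H
  atom 10: C, bond orders sum to 1 (valence 4) → 3 H
Totals → C:8, H:7, N:1, O:1.
In Hill order: C8H7NO.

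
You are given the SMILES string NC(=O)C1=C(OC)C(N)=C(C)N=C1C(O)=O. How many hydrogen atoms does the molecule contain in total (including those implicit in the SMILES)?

11

Walk through each heavy atom and fill implicit hydrogens from standard valence (C 4, N 3, O 2, S 2, halogen 1):
  atom 1: N, bond orders sum to 1 (valence 3) → 2 H
  atom 2: C, bond orders sum to 4 (valence 4) → 0 H
  atom 3: O, bond orders sum to 2 (valence 2) → 0 H
  atom 4: C, bond orders sum to 4 (valence 4) → 0 H
  atom 5: C, bond orders sum to 4 (valence 4) → 0 H
  atom 6: O, bond orders sum to 2 (valence 2) → 0 H
  atom 7: C, bond orders sum to 1 (valence 4) → 3 H
  atom 8: C, bond orders sum to 4 (valence 4) → 0 H
  atom 9: N, bond orders sum to 1 (valence 3) → 2 H
  atom 10: C, bond orders sum to 4 (valence 4) → 0 H
  atom 11: C, bond orders sum to 1 (valence 4) → 3 H
  atom 12: N, bond orders sum to 3 (valence 3) → 0 H
  atom 13: C, bond orders sum to 4 (valence 4) → 0 H
  atom 14: C, bond orders sum to 4 (valence 4) → 0 H
  atom 15: O, bond orders sum to 1 (valence 2) → 1 H
  atom 16: O, bond orders sum to 2 (valence 2) → 0 H
Total hydrogens: 11.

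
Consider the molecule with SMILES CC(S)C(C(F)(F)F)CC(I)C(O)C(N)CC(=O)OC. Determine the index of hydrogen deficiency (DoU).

1

Molecular formula: C11H19F3INO3S.
DoU = (2C + 2 + N − H − X) / 2, where X is the halogen count and O/S are ignored.
    = (2·11 + 2 + 1 − 19 − 4) / 2 = 2 / 2 = 1.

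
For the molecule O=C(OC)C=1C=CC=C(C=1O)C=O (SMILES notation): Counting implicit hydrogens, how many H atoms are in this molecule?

8

Walk through each heavy atom and fill implicit hydrogens from standard valence (C 4, N 3, O 2, S 2, halogen 1):
  atom 1: O, bond orders sum to 2 (valence 2) → 0 H
  atom 2: C, bond orders sum to 4 (valence 4) → 0 H
  atom 3: O, bond orders sum to 2 (valence 2) → 0 H
  atom 4: C, bond orders sum to 1 (valence 4) → 3 H
  atom 5: C, bond orders sum to 4 (valence 4) → 0 H
  atom 6: C, bond orders sum to 3 (valence 4) → 1 H
  atom 7: C, bond orders sum to 3 (valence 4) → 1 H
  atom 8: C, bond orders sum to 3 (valence 4) → 1 H
  atom 9: C, bond orders sum to 4 (valence 4) → 0 H
  atom 10: C, bond orders sum to 4 (valence 4) → 0 H
  atom 11: O, bond orders sum to 1 (valence 2) → 1 H
  atom 12: C, bond orders sum to 3 (valence 4) → 1 H
  atom 13: O, bond orders sum to 2 (valence 2) → 0 H
Total hydrogens: 8.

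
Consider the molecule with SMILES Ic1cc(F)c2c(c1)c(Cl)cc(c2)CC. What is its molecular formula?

C12H9ClFI

Walk through each heavy atom and fill implicit hydrogens from standard valence (C 4, N 3, O 2, S 2, halogen 1); for lowercase aromatic atoms, an aromatic c carries 1 H when it has two neighbours and 0 H with three, and aromatic n carries 0 H:
  atom 1: I (halogen, monovalent) → 0 H
  atom 2: aromatic c, 3 neighbours → 0 H
  atom 3: aromatic c, 2 neighbours → 1 H
  atom 4: aromatic c, 3 neighbours → 0 H
  atom 5: F (halogen, monovalent) → 0 H
  atom 6: aromatic c, 3 neighbours → 0 H
  atom 7: aromatic c, 3 neighbours → 0 H
  atom 8: aromatic c, 2 neighbours → 1 H
  atom 9: aromatic c, 3 neighbours → 0 H
  atom 10: Cl (halogen, monovalent) → 0 H
  atom 11: aromatic c, 2 neighbours → 1 H
  atom 12: aromatic c, 3 neighbours → 0 H
  atom 13: aromatic c, 2 neighbours → 1 H
  atom 14: C, bond orders sum to 2 (valence 4) → 2 H
  atom 15: C, bond orders sum to 1 (valence 4) → 3 H
Totals → C:12, H:9, Cl:1, F:1, I:1.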